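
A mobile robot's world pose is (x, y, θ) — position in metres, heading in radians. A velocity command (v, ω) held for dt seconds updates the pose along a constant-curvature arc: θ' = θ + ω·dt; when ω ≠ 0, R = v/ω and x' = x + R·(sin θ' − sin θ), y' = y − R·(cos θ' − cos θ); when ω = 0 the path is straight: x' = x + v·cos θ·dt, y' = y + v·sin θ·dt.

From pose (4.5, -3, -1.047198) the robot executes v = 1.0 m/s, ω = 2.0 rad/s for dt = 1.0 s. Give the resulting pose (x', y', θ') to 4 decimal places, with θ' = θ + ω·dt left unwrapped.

θ' = -1.0472 + 2.0·1.0 = 0.9528
R = v/ω = 1.0/2.0 = 0.5000
x' = 4.5 + 0.5000·(sin 0.9528 − sin -1.0472) = 5.3405
y' = -3 − 0.5000·(cos 0.9528 − cos -1.0472) = -3.0397

(5.3405, -3.0397, 0.9528)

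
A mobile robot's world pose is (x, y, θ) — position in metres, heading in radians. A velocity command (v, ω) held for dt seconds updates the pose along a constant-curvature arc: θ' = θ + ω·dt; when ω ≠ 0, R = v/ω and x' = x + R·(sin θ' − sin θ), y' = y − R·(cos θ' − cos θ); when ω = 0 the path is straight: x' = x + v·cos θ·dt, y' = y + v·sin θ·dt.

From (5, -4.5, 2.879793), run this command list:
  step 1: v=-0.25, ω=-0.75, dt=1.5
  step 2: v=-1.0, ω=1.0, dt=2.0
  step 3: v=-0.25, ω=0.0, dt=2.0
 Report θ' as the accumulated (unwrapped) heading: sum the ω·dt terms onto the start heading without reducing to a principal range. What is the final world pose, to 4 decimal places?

(7.2089, -5.1081, 3.7548)

step 1: θ'=1.7548 (R=0.3333) → pose (5.2414, -4.7610, 1.7548)
step 2: θ'=3.7548 (R=-1.0000) → pose (6.8000, -5.3958, 3.7548)
step 3: θ'=3.7548 (straight) → pose (7.2089, -5.1081, 3.7548)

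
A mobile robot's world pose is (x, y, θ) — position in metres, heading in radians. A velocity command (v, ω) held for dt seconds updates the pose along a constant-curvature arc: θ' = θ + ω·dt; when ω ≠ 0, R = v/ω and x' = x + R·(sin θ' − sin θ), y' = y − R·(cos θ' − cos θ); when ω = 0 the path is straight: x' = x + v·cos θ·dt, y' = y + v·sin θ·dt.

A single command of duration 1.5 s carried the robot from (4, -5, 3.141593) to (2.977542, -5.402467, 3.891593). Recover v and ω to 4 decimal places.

Δθ = 3.891593 − 3.141593 = 0.750000
ω = Δθ/dt = 0.750000/1.5 = 0.5000
R = Δx/(sin θ' − sin θ) = 1.5000
v = R·ω = 1.5000·0.5000 = 0.7500

v = 0.7500, ω = 0.5000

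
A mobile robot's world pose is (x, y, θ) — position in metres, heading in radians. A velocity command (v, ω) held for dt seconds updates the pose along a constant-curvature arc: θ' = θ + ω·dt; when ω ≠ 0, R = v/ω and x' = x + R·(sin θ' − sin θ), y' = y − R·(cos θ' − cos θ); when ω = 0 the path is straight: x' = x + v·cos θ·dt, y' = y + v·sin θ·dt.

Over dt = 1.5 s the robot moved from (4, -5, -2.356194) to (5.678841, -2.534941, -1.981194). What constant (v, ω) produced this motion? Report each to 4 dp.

Δθ = -1.981194 − -2.356194 = 0.375000
ω = Δθ/dt = 0.375000/1.5 = 0.2500
R = −Δy/(cos θ' − cos θ) = -8.0000
v = R·ω = -8.0000·0.2500 = -2.0000

v = -2.0000, ω = 0.2500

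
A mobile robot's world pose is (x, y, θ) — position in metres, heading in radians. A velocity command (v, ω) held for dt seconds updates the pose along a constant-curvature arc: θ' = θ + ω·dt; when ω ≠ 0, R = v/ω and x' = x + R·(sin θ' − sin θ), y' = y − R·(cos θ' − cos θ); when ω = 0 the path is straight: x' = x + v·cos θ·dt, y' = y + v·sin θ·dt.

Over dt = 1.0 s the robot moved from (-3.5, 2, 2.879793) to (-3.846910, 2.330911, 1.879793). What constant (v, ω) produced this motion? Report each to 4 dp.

v = 0.5000, ω = -1.0000

Δθ = 1.879793 − 2.879793 = -1.000000
ω = Δθ/dt = -1.000000/1.0 = -1.0000
R = Δx/(sin θ' − sin θ) = -0.5000
v = R·ω = -0.5000·-1.0000 = 0.5000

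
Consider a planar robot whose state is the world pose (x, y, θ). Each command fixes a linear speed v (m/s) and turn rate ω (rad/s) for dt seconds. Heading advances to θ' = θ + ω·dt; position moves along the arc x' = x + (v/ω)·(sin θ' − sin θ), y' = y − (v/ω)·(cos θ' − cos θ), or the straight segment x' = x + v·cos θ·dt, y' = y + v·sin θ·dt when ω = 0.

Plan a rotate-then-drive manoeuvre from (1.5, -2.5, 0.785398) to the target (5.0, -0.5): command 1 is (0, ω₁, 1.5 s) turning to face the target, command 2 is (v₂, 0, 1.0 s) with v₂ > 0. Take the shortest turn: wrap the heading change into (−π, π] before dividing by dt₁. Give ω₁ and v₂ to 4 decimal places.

heading to target = atan2(-0.5−-2.5, 5−1.5) = 0.5191
Δθ = wrap(0.5191 − 0.7854) = -0.2663; ω₁ = Δθ/dt₁ = -0.1775
distance = √((5−1.5)² + (-0.5−-2.5)²) = 4.0311; v₂ = distance/dt₂ = 4.0311

ω₁ = -0.1775, v₂ = 4.0311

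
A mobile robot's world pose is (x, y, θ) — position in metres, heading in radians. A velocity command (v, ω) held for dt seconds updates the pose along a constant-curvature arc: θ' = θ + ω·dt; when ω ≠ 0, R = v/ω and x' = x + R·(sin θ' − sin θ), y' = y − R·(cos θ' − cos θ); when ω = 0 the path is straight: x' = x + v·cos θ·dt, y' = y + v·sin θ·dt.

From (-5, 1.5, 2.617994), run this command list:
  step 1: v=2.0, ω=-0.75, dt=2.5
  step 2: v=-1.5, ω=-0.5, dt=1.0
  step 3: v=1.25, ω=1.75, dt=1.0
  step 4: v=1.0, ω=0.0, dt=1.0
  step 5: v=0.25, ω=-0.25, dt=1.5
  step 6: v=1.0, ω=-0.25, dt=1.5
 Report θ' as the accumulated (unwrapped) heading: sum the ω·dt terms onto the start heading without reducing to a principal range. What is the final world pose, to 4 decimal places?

(-6.5865, 8.8081, 1.2430)

step 1: θ'=0.7430 (R=-2.6667) → pose (-5.4707, 5.7733, 0.7430)
step 2: θ'=0.2430 (R=3.0000) → pose (-6.7783, 5.0707, 0.2430)
step 3: θ'=1.9930 (R=0.7143) → pose (-6.2986, 6.0567, 1.9930)
step 4: θ'=1.9930 (straight) → pose (-6.7084, 6.9689, 1.9930)
step 5: θ'=1.6180 (R=-1.0000) → pose (-6.7951, 7.3315, 1.6180)
step 6: θ'=1.2430 (R=-4.0000) → pose (-6.5865, 8.8081, 1.2430)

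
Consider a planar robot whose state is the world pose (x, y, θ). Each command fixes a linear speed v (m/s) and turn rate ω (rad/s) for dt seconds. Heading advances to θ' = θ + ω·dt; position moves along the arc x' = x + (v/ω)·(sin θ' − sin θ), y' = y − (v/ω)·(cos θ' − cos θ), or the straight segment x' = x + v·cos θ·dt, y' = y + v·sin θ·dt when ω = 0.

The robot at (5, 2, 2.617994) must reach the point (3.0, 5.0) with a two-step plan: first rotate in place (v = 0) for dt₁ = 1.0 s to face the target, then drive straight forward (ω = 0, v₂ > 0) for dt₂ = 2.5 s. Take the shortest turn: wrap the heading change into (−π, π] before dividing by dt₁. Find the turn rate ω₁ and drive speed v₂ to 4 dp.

heading to target = atan2(5−2, 3−5) = 2.1588
Δθ = wrap(2.1588 − 2.6180) = -0.4592; ω₁ = Δθ/dt₁ = -0.4592
distance = √((3−5)² + (5−2)²) = 3.6056; v₂ = distance/dt₂ = 1.4422

ω₁ = -0.4592, v₂ = 1.4422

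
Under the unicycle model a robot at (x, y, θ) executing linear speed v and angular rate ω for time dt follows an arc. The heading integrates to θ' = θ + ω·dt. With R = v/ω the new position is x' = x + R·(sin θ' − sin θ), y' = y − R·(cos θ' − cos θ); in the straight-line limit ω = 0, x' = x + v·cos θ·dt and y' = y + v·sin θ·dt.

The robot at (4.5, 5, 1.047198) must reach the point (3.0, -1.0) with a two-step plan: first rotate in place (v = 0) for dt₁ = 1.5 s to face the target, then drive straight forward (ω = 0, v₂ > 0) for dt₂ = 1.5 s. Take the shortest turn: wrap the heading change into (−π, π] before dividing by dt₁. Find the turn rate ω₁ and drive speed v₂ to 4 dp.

ω₁ = -1.9086, v₂ = 4.1231

heading to target = atan2(-1−5, 3−4.5) = -1.8158
Δθ = wrap(-1.8158 − 1.0472) = -2.8630; ω₁ = Δθ/dt₁ = -1.9086
distance = √((3−4.5)² + (-1−5)²) = 6.1847; v₂ = distance/dt₂ = 4.1231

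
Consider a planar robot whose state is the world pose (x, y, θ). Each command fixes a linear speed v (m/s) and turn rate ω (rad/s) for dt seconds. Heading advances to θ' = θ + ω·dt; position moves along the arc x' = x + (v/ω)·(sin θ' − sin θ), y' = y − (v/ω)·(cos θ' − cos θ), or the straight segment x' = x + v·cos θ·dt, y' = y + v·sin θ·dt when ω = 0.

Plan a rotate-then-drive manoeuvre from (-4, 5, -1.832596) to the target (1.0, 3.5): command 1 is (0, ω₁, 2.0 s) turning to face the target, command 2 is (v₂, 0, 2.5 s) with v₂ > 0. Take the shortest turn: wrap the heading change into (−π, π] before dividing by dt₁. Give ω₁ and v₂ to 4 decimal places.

heading to target = atan2(3.5−5, 1−-4) = -0.2915
Δθ = wrap(-0.2915 − -1.8326) = 1.5411; ω₁ = Δθ/dt₁ = 0.7706
distance = √((1−-4)² + (3.5−5)²) = 5.2202; v₂ = distance/dt₂ = 2.0881

ω₁ = 0.7706, v₂ = 2.0881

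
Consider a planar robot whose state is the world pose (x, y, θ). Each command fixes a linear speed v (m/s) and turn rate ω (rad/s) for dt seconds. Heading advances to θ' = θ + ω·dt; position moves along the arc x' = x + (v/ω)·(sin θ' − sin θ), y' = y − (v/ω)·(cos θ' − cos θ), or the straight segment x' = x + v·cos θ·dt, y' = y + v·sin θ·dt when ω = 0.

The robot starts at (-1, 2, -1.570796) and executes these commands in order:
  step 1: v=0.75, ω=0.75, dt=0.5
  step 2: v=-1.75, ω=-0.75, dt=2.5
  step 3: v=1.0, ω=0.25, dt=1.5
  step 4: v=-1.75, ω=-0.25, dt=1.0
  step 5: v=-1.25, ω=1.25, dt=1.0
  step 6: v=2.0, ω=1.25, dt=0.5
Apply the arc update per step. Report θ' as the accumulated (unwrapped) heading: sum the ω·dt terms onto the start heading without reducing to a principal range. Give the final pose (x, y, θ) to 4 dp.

step 1: θ'=-1.1958 (R=1.0000) → pose (-0.9305, 1.6337, -1.1958)
step 2: θ'=-3.0708 (R=2.3333) → pose (1.0756, 4.8159, -3.0708)
step 3: θ'=-2.6958 (R=4.0000) → pose (-0.3661, 4.4349, -2.6958)
step 4: θ'=-2.9458 (R=7.0000) → pose (1.2903, 4.9853, -2.9458)
step 5: θ'=-1.6958 (R=-1.0000) → pose (2.0879, 5.8415, -1.6958)
step 6: θ'=-1.0708 (R=1.6000) → pose (2.2713, 4.8750, -1.0708)

(2.2713, 4.8750, -1.0708)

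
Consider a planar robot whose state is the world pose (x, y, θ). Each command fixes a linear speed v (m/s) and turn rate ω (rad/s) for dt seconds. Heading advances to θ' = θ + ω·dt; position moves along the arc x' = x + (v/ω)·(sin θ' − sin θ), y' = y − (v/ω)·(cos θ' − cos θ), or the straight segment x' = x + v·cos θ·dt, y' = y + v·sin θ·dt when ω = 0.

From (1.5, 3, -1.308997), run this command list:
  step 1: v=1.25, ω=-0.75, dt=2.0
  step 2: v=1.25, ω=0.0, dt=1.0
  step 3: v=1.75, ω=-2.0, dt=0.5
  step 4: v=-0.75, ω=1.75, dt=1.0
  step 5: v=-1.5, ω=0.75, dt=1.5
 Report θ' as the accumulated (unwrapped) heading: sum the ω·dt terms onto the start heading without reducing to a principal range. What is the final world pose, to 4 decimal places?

step 1: θ'=-2.8090 (R=-1.6667) → pose (0.4343, 0.9933, -2.8090)
step 2: θ'=-2.8090 (straight) → pose (-0.7472, 0.5852, -2.8090)
step 3: θ'=-3.8090 (R=-0.8750) → pose (-1.5745, 0.7250, -3.8090)
step 4: θ'=-2.0590 (R=-0.4286) → pose (-0.9307, 0.8606, -2.0590)
step 5: θ'=-0.9340 (R=-2.0000) → pose (-1.0891, 2.9879, -0.9340)

(-1.0891, 2.9879, -0.9340)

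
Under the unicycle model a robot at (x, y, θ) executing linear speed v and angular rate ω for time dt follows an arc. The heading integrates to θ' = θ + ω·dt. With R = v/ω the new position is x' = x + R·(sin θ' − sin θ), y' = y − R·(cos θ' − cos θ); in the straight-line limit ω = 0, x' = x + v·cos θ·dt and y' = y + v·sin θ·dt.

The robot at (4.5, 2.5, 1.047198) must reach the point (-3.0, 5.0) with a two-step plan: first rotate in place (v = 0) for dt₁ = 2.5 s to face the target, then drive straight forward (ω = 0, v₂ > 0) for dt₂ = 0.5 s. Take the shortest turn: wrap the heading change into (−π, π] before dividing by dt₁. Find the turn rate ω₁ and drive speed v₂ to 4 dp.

heading to target = atan2(5−2.5, -3−4.5) = 2.8198
Δθ = wrap(2.8198 − 1.0472) = 1.7726; ω₁ = Δθ/dt₁ = 0.7091
distance = √((-3−4.5)² + (5−2.5)²) = 7.9057; v₂ = distance/dt₂ = 15.8114

ω₁ = 0.7091, v₂ = 15.8114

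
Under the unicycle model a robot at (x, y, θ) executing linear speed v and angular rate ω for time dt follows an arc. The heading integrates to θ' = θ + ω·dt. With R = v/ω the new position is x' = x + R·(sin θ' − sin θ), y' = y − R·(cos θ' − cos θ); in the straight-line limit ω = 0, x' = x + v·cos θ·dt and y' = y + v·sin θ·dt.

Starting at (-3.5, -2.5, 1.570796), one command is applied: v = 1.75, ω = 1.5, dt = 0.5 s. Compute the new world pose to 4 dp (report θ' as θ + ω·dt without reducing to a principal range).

θ' = 1.5708 + 1.5·0.5 = 2.3208
R = v/ω = 1.75/1.5 = 1.1667
x' = -3.5 + 1.1667·(sin 2.3208 − sin 1.5708) = -3.8130
y' = -2.5 − 1.1667·(cos 2.3208 − cos 1.5708) = -1.7048

(-3.8130, -1.7048, 2.3208)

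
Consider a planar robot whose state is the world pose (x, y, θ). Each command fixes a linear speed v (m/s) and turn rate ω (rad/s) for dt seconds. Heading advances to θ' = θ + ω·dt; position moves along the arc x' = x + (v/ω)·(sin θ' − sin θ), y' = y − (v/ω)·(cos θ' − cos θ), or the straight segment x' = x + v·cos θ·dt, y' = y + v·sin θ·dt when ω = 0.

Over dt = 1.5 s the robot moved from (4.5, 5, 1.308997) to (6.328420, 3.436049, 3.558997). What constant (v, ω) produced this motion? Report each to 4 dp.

v = -2.0000, ω = 1.5000

Δθ = 3.558997 − 1.308997 = 2.250000
ω = Δθ/dt = 2.250000/1.5 = 1.5000
R = Δx/(sin θ' − sin θ) = -1.3333
v = R·ω = -1.3333·1.5000 = -2.0000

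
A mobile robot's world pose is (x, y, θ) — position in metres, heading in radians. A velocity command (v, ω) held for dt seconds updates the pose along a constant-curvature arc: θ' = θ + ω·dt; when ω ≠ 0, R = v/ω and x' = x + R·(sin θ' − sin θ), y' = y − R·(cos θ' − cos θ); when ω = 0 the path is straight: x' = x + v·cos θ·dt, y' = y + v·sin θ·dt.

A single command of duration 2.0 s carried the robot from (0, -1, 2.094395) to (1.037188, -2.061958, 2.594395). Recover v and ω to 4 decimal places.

Δθ = 2.594395 − 2.094395 = 0.500000
ω = Δθ/dt = 0.500000/2.0 = 0.2500
R = −Δy/(cos θ' − cos θ) = -3.0000
v = R·ω = -3.0000·0.2500 = -0.7500

v = -0.7500, ω = 0.2500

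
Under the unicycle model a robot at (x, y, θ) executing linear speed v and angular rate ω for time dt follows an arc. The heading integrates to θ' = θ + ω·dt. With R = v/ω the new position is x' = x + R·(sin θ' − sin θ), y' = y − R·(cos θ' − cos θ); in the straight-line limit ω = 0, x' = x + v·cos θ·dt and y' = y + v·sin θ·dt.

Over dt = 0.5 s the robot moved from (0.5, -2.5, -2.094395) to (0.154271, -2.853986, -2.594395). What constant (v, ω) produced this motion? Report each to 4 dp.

Δθ = -2.594395 − -2.094395 = -0.500000
ω = Δθ/dt = -0.500000/0.5 = -1.0000
R = −Δy/(cos θ' − cos θ) = -1.0000
v = R·ω = -1.0000·-1.0000 = 1.0000

v = 1.0000, ω = -1.0000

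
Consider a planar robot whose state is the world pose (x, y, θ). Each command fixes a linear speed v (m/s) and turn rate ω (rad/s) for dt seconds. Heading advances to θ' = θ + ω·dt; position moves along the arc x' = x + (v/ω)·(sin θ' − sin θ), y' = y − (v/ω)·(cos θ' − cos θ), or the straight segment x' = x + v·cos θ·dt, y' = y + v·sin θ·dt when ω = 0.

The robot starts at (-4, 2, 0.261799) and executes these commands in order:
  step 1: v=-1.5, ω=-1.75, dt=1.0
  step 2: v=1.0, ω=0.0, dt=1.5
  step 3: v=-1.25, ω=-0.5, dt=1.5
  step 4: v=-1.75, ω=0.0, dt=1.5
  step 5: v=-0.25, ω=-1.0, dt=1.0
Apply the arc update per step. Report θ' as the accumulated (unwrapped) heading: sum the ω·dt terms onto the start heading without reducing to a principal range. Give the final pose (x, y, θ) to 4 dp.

step 1: θ'=-1.4882 (R=0.8571) → pose (-5.0761, 2.7572, -1.4882)
step 2: θ'=-1.4882 (straight) → pose (-4.9523, 1.2623, -1.4882)
step 3: θ'=-2.2382 (R=2.5000) → pose (-4.4244, 3.0160, -2.2382)
step 4: θ'=-2.2382 (straight) → pose (-2.7997, 5.0777, -2.2382)
step 5: θ'=-3.2382 (R=0.2500) → pose (-2.5792, 5.1718, -3.2382)

(-2.5792, 5.1718, -3.2382)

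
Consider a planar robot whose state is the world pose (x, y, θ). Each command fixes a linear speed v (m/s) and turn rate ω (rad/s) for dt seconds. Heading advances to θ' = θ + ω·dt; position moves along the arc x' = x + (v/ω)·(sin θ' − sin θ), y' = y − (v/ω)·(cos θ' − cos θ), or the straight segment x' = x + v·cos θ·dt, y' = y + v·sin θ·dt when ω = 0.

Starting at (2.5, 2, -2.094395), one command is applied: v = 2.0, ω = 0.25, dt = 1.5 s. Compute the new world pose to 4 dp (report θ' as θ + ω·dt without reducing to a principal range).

(1.5164, -0.8156, -1.7194)

θ' = -2.0944 + 0.25·1.5 = -1.7194
R = v/ω = 2.0/0.25 = 8.0000
x' = 2.5 + 8.0000·(sin -1.7194 − sin -2.0944) = 1.5164
y' = 2 − 8.0000·(cos -1.7194 − cos -2.0944) = -0.8156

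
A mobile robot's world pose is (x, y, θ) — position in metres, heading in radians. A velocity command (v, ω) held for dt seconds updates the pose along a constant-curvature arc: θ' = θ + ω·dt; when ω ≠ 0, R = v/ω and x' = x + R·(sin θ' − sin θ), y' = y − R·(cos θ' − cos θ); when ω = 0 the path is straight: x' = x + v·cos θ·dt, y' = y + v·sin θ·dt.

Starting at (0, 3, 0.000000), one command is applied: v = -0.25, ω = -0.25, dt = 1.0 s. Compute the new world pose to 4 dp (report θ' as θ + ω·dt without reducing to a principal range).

(-0.2474, 3.0311, -0.2500)

θ' = 0.0000 + -0.25·1.0 = -0.2500
R = v/ω = -0.25/-0.25 = 1.0000
x' = 0 + 1.0000·(sin -0.2500 − sin 0.0000) = -0.2474
y' = 3 − 1.0000·(cos -0.2500 − cos 0.0000) = 3.0311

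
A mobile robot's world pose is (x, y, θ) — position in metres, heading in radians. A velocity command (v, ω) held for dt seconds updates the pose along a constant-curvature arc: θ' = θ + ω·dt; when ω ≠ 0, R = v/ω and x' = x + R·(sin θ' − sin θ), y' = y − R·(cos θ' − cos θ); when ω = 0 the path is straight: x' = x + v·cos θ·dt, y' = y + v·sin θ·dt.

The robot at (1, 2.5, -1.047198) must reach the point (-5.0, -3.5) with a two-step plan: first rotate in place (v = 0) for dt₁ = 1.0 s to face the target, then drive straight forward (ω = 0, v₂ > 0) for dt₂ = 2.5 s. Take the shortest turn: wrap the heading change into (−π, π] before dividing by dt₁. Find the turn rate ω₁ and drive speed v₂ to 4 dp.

heading to target = atan2(-3.5−2.5, -5−1) = -2.3562
Δθ = wrap(-2.3562 − -1.0472) = -1.3090; ω₁ = Δθ/dt₁ = -1.3090
distance = √((-5−1)² + (-3.5−2.5)²) = 8.4853; v₂ = distance/dt₂ = 3.3941

ω₁ = -1.3090, v₂ = 3.3941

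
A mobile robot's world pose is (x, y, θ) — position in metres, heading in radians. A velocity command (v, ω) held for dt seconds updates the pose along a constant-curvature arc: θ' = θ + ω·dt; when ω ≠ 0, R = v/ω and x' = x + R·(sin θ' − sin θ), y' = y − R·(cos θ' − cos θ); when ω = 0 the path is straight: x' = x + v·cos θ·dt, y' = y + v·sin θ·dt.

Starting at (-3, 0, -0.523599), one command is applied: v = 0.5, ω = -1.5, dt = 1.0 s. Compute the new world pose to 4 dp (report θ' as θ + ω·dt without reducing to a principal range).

θ' = -0.5236 + -1.5·1.0 = -2.0236
R = v/ω = 0.5/-1.5 = -0.3333
x' = -3 + -0.3333·(sin -2.0236 − sin -0.5236) = -2.8669
y' = 0 − -0.3333·(cos -2.0236 − cos -0.5236) = -0.4345

(-2.8669, -0.4345, -2.0236)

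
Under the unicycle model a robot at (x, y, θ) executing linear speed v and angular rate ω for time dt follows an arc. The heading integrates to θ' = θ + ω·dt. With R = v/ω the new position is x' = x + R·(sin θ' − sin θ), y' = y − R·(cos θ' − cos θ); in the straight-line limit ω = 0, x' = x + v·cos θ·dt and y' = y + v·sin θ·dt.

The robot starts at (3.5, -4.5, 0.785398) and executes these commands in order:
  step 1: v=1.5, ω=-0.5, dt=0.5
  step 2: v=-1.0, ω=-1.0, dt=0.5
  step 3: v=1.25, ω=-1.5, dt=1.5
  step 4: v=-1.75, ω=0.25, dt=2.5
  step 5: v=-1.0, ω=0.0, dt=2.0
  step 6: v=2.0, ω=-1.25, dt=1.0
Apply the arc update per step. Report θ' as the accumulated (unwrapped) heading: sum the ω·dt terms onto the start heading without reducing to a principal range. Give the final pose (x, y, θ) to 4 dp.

step 1: θ'=0.5354 (R=-3.0000) → pose (4.0908, -4.0411, 0.5354)
step 2: θ'=0.0354 (R=1.0000) → pose (3.6160, -4.1804, 0.0354)
step 3: θ'=-2.2146 (R=-0.8333) → pose (4.3120, -5.5134, -2.2146)
step 4: θ'=-1.5896 (R=-7.0000) → pose (5.7120, -1.4434, -1.5896)
step 5: θ'=-1.5896 (straight) → pose (5.7496, 0.5563, -1.5896)
step 6: θ'=-2.8396 (R=-1.6000) → pose (4.6258, -0.9412, -2.8396)

(4.6258, -0.9412, -2.8396)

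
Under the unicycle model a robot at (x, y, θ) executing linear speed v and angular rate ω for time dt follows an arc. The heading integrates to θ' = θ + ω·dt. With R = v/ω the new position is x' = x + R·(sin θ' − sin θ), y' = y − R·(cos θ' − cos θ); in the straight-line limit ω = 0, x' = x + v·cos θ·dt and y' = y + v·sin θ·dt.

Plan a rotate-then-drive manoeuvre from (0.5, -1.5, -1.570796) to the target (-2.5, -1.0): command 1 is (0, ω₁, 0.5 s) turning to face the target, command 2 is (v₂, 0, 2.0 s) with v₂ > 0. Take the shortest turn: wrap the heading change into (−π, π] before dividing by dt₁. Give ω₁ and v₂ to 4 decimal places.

heading to target = atan2(-1−-1.5, -2.5−0.5) = 2.9764
Δθ = wrap(2.9764 − -1.5708) = -1.7359; ω₁ = Δθ/dt₁ = -3.4719
distance = √((-2.5−0.5)² + (-1−-1.5)²) = 3.0414; v₂ = distance/dt₂ = 1.5207

ω₁ = -3.4719, v₂ = 1.5207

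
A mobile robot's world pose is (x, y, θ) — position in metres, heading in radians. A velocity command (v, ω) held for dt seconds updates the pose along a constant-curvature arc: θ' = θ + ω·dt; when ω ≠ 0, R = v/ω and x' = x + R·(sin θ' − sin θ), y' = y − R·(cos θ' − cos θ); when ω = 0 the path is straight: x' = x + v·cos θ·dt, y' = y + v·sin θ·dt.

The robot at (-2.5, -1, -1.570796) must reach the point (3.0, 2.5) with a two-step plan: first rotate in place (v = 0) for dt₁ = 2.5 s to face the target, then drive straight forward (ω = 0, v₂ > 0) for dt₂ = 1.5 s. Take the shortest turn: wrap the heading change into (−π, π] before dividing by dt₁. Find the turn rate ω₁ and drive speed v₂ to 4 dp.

ω₁ = 0.8550, v₂ = 4.3461

heading to target = atan2(2.5−-1, 3−-2.5) = 0.5667
Δθ = wrap(0.5667 − -1.5708) = 2.1375; ω₁ = Δθ/dt₁ = 0.8550
distance = √((3−-2.5)² + (2.5−-1)²) = 6.5192; v₂ = distance/dt₂ = 4.3461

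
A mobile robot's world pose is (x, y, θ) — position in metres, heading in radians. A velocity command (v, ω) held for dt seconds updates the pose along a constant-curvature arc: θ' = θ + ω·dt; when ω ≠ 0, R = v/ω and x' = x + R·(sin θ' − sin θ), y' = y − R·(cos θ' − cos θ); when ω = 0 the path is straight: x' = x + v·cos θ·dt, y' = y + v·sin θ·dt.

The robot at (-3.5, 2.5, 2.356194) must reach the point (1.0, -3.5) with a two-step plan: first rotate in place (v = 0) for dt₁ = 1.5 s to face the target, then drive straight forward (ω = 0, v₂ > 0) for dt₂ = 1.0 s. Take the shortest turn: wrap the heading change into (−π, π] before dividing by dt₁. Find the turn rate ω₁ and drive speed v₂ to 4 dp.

ω₁ = 1.9998, v₂ = 7.5000

heading to target = atan2(-3.5−2.5, 1−-3.5) = -0.9273
Δθ = wrap(-0.9273 − 2.3562) = 2.9997; ω₁ = Δθ/dt₁ = 1.9998
distance = √((1−-3.5)² + (-3.5−2.5)²) = 7.5000; v₂ = distance/dt₂ = 7.5000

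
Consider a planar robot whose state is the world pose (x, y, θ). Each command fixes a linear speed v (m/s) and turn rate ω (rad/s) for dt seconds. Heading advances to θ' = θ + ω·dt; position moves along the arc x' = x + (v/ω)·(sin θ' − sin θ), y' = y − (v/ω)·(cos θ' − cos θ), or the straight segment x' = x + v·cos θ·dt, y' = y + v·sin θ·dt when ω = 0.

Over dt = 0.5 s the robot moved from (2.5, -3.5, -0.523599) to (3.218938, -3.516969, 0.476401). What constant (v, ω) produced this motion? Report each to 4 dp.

Δθ = 0.476401 − -0.523599 = 1.000000
ω = Δθ/dt = 1.000000/0.5 = 2.0000
R = Δx/(sin θ' − sin θ) = 0.7500
v = R·ω = 0.7500·2.0000 = 1.5000

v = 1.5000, ω = 2.0000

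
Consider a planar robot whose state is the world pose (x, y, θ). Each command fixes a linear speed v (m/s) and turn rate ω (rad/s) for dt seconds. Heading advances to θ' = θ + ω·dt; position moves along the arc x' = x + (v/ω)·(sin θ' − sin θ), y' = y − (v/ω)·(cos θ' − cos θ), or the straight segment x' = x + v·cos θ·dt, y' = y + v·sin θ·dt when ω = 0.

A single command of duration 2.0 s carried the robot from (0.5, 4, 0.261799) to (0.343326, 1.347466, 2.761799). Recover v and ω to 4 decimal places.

Δθ = 2.761799 − 0.261799 = 2.500000
ω = Δθ/dt = 2.500000/2.0 = 1.2500
R = −Δy/(cos θ' − cos θ) = -1.4000
v = R·ω = -1.4000·1.2500 = -1.7500

v = -1.7500, ω = 1.2500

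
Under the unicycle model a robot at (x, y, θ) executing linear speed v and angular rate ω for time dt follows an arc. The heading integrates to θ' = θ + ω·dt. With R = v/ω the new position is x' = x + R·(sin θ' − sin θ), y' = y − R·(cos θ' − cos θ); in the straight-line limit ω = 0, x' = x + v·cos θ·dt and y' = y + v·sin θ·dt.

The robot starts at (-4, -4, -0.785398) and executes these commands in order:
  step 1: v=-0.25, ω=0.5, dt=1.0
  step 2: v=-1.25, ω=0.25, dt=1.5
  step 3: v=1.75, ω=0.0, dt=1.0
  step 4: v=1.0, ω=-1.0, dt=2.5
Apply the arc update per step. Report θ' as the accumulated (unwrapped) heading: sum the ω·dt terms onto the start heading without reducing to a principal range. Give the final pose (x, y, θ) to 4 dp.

step 1: θ'=-0.2854 (R=-0.5000) → pose (-4.2128, -3.8738, -0.2854)
step 2: θ'=0.0896 (R=-5.0000) → pose (-6.0679, -3.6916, 0.0896)
step 3: θ'=0.0896 (straight) → pose (-4.3249, -3.5350, 0.0896)
step 4: θ'=-2.4104 (R=-1.0000) → pose (-3.5677, -5.2754, -2.4104)

(-3.5677, -5.2754, -2.4104)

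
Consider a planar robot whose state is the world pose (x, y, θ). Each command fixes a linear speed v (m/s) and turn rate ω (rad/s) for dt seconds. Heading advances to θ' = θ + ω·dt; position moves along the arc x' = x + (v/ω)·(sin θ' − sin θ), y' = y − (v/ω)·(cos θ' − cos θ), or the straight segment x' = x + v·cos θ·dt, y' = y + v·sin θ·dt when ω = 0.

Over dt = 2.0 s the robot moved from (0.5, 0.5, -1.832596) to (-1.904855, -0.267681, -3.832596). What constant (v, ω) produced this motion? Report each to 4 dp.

v = 1.5000, ω = -1.0000

Δθ = -3.832596 − -1.832596 = -2.000000
ω = Δθ/dt = -2.000000/2.0 = -1.0000
R = Δx/(sin θ' − sin θ) = -1.5000
v = R·ω = -1.5000·-1.0000 = 1.5000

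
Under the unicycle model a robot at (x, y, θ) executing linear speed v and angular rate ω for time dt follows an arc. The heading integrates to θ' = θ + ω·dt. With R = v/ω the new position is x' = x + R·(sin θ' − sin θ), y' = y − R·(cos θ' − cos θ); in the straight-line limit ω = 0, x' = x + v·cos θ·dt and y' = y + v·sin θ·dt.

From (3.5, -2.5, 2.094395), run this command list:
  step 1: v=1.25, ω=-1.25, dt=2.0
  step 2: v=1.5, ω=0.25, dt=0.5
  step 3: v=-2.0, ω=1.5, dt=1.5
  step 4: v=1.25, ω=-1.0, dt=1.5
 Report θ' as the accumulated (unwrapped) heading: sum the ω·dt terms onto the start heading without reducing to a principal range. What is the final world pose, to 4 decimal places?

(4.4549, -1.5320, 0.4694)

step 1: θ'=-0.4056 (R=-1.0000) → pose (4.7606, -1.0811, -0.4056)
step 2: θ'=-0.2806 (R=6.0000) → pose (5.4664, -1.3333, -0.2806)
step 3: θ'=1.9694 (R=-1.3333) → pose (3.8684, -3.1320, 1.9694)
step 4: θ'=0.4694 (R=-1.2500) → pose (4.4549, -1.5320, 0.4694)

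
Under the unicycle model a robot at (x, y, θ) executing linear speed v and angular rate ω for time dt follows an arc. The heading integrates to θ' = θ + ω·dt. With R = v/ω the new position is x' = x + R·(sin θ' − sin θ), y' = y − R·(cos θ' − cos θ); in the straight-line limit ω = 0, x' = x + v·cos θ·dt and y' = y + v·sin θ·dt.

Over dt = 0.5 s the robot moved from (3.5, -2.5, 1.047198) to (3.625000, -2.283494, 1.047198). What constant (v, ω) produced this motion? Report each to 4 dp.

v = 0.5000, ω = 0.0000

Δθ = 1.047198 − 1.047198 = 0.000000
ω = Δθ/dt = 0.000000/0.5 = 0.0000
ω = 0 → v = (Δx·cos θ + Δy·sin θ)/dt = 0.5000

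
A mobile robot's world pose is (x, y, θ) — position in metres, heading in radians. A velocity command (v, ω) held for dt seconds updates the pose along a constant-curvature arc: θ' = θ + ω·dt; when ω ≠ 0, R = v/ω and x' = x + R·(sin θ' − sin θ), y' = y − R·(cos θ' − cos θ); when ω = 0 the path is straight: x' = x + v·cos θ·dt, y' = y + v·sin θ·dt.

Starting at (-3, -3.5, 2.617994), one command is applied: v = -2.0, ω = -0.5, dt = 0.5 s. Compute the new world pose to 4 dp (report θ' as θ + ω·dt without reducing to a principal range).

θ' = 2.6180 + -0.5·0.5 = 2.3680
R = v/ω = -2.0/-0.5 = 4.0000
x' = -3 + 4.0000·(sin 2.3680 − sin 2.6180) = -2.2051
y' = -3.5 − 4.0000·(cos 2.3680 − cos 2.6180) = -4.1025

(-2.2051, -4.1025, 2.3680)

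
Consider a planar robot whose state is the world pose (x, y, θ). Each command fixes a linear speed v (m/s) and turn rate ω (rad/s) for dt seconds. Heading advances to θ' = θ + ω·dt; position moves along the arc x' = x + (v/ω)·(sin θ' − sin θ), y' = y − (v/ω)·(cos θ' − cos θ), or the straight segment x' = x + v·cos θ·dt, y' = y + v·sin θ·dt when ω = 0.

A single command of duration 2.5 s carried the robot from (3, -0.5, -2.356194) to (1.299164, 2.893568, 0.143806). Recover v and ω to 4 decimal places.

v = -2.0000, ω = 1.0000

Δθ = 0.143806 − -2.356194 = 2.500000
ω = Δθ/dt = 2.500000/2.5 = 1.0000
R = −Δy/(cos θ' − cos θ) = -2.0000
v = R·ω = -2.0000·1.0000 = -2.0000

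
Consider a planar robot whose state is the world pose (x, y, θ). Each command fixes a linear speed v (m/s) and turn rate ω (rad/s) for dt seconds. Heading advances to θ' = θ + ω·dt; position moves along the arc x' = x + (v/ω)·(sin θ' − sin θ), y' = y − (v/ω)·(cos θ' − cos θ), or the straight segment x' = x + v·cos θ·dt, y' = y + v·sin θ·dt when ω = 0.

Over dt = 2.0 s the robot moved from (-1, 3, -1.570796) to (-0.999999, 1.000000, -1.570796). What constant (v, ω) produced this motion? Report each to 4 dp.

v = 1.0000, ω = 0.0000

Δθ = -1.570796 − -1.570796 = 0.000000
ω = Δθ/dt = 0.000000/2.0 = 0.0000
ω = 0 → v = (Δx·cos θ + Δy·sin θ)/dt = 1.0000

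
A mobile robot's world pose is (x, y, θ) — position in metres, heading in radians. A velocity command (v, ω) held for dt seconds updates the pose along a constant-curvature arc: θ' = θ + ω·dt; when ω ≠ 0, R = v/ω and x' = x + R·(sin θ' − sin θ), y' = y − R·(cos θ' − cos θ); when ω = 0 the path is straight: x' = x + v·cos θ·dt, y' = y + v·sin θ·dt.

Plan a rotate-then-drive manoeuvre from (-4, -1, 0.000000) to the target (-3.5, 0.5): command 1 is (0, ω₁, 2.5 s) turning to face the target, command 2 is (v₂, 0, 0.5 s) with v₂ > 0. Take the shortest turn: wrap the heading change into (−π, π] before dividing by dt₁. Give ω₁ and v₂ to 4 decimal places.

ω₁ = 0.4996, v₂ = 3.1623

heading to target = atan2(0.5−-1, -3.5−-4) = 1.2490
Δθ = wrap(1.2490 − 0.0000) = 1.2490; ω₁ = Δθ/dt₁ = 0.4996
distance = √((-3.5−-4)² + (0.5−-1)²) = 1.5811; v₂ = distance/dt₂ = 3.1623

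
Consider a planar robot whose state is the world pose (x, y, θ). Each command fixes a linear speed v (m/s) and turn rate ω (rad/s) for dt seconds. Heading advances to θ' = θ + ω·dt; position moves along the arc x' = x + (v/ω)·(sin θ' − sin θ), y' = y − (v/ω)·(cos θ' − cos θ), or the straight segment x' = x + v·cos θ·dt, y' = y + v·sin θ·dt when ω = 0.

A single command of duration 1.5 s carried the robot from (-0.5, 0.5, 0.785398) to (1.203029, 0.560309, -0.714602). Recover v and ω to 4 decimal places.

v = 1.2500, ω = -1.0000

Δθ = -0.714602 − 0.785398 = -1.500000
ω = Δθ/dt = -1.500000/1.5 = -1.0000
R = Δx/(sin θ' − sin θ) = -1.2500
v = R·ω = -1.2500·-1.0000 = 1.2500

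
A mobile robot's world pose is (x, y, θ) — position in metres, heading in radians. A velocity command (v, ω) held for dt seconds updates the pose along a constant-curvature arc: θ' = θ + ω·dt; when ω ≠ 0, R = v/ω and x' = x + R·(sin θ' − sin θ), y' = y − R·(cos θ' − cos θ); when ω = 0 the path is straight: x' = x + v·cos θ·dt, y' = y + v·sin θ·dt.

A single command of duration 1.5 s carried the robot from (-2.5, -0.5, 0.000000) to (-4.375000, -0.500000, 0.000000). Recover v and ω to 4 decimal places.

Δθ = 0.000000 − 0.000000 = 0.000000
ω = Δθ/dt = 0.000000/1.5 = 0.0000
ω = 0 → v = (Δx·cos θ + Δy·sin θ)/dt = -1.2500

v = -1.2500, ω = 0.0000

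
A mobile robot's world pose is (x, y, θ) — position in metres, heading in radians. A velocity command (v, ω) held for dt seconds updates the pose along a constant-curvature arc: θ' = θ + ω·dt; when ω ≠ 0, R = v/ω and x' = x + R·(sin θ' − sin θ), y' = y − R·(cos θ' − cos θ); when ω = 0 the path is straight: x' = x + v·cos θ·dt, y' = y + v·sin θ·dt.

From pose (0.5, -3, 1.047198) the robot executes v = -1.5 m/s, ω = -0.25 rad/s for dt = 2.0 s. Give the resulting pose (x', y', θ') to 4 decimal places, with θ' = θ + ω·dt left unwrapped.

θ' = 1.0472 + -0.25·2.0 = 0.5472
R = v/ω = -1.5/-0.25 = 6.0000
x' = 0.5 + 6.0000·(sin 0.5472 − sin 1.0472) = -1.5744
y' = -3 − 6.0000·(cos 0.5472 − cos 1.0472) = -5.1239

(-1.5744, -5.1239, 0.5472)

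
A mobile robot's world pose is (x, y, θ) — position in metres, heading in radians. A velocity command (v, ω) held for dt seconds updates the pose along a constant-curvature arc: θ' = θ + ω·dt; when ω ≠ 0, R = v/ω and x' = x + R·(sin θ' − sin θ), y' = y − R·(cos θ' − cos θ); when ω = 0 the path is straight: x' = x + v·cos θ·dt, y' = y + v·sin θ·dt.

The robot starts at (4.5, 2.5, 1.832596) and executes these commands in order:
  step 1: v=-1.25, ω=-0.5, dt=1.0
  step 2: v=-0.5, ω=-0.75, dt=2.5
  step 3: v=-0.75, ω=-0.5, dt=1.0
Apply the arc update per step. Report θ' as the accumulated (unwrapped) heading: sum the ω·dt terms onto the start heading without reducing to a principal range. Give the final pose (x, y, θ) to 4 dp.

(3.0015, 1.3779, -1.0424)

step 1: θ'=1.3326 (R=2.5000) → pose (4.5146, 1.2631, 1.3326)
step 2: θ'=-0.5424 (R=0.6667) → pose (3.5226, 0.8494, -0.5424)
step 3: θ'=-1.0424 (R=1.5000) → pose (3.0015, 1.3779, -1.0424)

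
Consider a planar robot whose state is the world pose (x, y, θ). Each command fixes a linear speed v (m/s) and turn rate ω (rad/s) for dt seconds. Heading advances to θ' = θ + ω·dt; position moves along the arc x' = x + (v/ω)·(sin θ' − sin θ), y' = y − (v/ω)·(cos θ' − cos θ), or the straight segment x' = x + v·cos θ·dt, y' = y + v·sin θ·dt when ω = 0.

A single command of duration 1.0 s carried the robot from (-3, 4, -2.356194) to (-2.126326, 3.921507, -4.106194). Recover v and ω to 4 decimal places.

Δθ = -4.106194 − -2.356194 = -1.750000
ω = Δθ/dt = -1.750000/1.0 = -1.7500
R = Δx/(sin θ' − sin θ) = 0.5714
v = R·ω = 0.5714·-1.7500 = -1.0000

v = -1.0000, ω = -1.7500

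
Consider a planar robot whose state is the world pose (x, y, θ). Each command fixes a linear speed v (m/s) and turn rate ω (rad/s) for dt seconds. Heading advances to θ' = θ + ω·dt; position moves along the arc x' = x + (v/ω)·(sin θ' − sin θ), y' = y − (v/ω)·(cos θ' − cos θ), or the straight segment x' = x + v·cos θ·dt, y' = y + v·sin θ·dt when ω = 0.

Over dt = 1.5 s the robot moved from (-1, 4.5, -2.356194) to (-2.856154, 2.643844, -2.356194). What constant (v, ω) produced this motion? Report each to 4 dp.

v = 1.7500, ω = 0.0000

Δθ = -2.356194 − -2.356194 = 0.000000
ω = Δθ/dt = 0.000000/1.5 = 0.0000
ω = 0 → v = (Δx·cos θ + Δy·sin θ)/dt = 1.7500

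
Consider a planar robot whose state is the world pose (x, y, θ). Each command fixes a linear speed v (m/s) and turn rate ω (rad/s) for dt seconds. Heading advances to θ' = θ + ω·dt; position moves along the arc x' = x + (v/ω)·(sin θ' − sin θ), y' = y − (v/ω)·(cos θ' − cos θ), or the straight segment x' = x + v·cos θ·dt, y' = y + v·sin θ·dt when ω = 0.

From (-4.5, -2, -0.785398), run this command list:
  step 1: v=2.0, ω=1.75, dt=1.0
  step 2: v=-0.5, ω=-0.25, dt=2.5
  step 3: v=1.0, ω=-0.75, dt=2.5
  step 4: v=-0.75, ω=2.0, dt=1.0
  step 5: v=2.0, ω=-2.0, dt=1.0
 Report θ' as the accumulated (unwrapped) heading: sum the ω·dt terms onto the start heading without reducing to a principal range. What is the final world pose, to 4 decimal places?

step 1: θ'=0.9646 (R=1.1429) → pose (-2.7527, -1.8430, 0.9646)
step 2: θ'=0.3396 (R=2.0000) → pose (-3.7301, -2.5893, 0.3396)
step 3: θ'=-1.5354 (R=-1.3333) → pose (-1.9534, -3.7993, -1.5354)
step 4: θ'=0.4646 (R=-0.3750) → pose (-2.4962, -3.4773, 0.4646)
step 5: θ'=-1.5354 (R=-1.0000) → pose (-1.0488, -4.3359, -1.5354)

(-1.0488, -4.3359, -1.5354)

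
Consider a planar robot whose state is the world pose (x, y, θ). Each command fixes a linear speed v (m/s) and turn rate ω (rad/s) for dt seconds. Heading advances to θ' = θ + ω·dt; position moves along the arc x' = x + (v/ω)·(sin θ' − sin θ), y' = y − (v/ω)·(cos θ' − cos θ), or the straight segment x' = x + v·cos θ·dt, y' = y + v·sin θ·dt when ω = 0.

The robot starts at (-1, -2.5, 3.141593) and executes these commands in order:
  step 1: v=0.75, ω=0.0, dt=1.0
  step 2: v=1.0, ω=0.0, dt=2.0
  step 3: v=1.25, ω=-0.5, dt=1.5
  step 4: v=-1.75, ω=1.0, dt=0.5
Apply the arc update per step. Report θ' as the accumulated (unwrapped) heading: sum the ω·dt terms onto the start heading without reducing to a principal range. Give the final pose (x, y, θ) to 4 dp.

step 1: θ'=3.1416 (straight) → pose (-1.7500, -2.5000, 3.1416)
step 2: θ'=3.1416 (straight) → pose (-3.7500, -2.5000, 3.1416)
step 3: θ'=2.3916 (R=-2.5000) → pose (-5.4541, -1.8292, 2.3916)
step 4: θ'=2.8916 (R=-1.7500) → pose (-4.6942, -2.2444, 2.8916)

(-4.6942, -2.2444, 2.8916)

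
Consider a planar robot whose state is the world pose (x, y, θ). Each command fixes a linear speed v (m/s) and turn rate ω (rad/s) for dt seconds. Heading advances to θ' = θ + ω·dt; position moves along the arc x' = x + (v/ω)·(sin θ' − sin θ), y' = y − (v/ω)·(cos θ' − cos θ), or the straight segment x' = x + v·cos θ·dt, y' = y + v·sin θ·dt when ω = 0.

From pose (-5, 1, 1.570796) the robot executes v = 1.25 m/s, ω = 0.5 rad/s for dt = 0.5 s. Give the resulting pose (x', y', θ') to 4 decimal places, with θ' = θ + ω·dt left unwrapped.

(-5.0777, 1.6185, 1.8208)

θ' = 1.5708 + 0.5·0.5 = 1.8208
R = v/ω = 1.25/0.5 = 2.5000
x' = -5 + 2.5000·(sin 1.8208 − sin 1.5708) = -5.0777
y' = 1 − 2.5000·(cos 1.8208 − cos 1.5708) = 1.6185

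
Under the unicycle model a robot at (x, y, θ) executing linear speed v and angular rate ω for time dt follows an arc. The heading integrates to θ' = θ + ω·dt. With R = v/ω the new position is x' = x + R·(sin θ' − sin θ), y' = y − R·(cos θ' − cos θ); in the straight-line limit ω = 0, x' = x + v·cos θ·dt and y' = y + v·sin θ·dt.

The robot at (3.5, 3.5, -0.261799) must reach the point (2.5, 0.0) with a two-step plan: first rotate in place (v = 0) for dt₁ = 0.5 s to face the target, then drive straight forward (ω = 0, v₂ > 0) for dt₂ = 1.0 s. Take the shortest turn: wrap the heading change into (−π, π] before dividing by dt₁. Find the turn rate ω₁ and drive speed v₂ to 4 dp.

heading to target = atan2(0−3.5, 2.5−3.5) = -1.8491
Δθ = wrap(-1.8491 − -0.2618) = -1.5873; ω₁ = Δθ/dt₁ = -3.1746
distance = √((2.5−3.5)² + (0−3.5)²) = 3.6401; v₂ = distance/dt₂ = 3.6401

ω₁ = -3.1746, v₂ = 3.6401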